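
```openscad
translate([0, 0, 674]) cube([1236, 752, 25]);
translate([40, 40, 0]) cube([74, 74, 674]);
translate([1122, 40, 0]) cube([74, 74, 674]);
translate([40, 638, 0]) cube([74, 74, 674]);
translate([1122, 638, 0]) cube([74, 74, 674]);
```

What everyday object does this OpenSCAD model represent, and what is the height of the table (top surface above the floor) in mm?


A table. The table height is 699 mm.

A 1236×752×25 slab sits at z = 674 on four 74 mm square posts — a table. The top surface is at 674 + 25 = 699 mm.


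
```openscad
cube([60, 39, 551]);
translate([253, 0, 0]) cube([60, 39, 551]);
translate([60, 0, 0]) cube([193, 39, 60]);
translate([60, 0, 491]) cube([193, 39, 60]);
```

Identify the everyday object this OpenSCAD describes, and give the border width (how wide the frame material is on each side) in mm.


A picture frame. The border width is 60 mm.

Four thin pieces enclosing a rectangular opening — a picture frame. The two full-height stiles are 551 mm tall; the top rail sits at z = 491 and is 60 mm tall, so the border above the opening is 551 − 491 = 60 mm, matching the stile x-width.


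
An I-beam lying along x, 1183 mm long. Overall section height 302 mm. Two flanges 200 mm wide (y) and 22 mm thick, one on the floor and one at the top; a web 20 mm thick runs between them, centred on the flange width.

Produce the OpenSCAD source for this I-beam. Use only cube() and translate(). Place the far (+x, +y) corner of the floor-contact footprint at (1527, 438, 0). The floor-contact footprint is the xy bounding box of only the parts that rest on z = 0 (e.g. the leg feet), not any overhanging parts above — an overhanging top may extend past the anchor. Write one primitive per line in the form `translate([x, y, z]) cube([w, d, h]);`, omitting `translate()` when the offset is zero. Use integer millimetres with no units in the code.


translate([344, 238, 0]) cube([1183, 200, 22]);
translate([344, 328, 22]) cube([1183, 20, 258]);
translate([344, 238, 280]) cube([1183, 200, 22]);


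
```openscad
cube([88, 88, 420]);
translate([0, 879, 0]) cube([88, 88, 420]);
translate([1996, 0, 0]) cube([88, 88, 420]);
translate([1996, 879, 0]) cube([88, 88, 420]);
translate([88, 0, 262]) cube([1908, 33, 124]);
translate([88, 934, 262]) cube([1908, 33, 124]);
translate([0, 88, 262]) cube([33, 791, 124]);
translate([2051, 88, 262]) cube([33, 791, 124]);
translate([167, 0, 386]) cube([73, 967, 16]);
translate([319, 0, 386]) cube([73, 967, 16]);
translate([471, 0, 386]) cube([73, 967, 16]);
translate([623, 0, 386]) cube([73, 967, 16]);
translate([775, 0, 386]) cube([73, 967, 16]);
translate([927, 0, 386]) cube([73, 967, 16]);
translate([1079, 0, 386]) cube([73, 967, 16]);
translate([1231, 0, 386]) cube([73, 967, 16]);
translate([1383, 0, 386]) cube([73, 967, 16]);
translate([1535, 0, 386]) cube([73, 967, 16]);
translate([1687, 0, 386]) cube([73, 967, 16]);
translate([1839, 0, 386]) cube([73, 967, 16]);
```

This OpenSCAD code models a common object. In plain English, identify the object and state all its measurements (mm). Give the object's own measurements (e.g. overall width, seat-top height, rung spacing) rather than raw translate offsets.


A bed frame 2084 mm long (x) by 967 mm wide (y). Four 88×88 mm corner posts, 420 mm tall, at the corners of the footprint. Four rails of 33 mm thickness and 124 mm height run between adjacent posts with their undersides at z = 262 mm, their outer faces flush with the outside of the frame (the two x-running rails run between the posts' inner faces; the two y-running rails run between the posts' inner faces). 12 slats, each 73 mm wide (x) and 16 mm thick, lie across the top of the two x-running rails, running the full 967 mm width of the frame in y; along x they sit between the end posts with a 79 mm gap after the −x posts and between neighbouring slats, leaving 84 mm before the +x posts.


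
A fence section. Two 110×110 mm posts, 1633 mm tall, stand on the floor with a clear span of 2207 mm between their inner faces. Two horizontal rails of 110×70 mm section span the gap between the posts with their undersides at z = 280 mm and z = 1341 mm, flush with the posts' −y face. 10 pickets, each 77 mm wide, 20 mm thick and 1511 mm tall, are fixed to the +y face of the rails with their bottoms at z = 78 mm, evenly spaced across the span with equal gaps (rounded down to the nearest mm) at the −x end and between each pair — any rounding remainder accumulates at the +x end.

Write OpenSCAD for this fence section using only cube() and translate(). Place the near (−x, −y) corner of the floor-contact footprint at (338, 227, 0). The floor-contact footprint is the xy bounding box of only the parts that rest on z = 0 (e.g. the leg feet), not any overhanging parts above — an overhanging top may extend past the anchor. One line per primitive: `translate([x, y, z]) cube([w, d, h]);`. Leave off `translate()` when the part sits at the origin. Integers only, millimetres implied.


translate([338, 227, 0]) cube([110, 110, 1633]);
translate([2655, 227, 0]) cube([110, 110, 1633]);
translate([448, 227, 280]) cube([2207, 110, 70]);
translate([448, 227, 1341]) cube([2207, 110, 70]);
translate([578, 337, 78]) cube([77, 20, 1511]);
translate([785, 337, 78]) cube([77, 20, 1511]);
translate([992, 337, 78]) cube([77, 20, 1511]);
translate([1199, 337, 78]) cube([77, 20, 1511]);
translate([1406, 337, 78]) cube([77, 20, 1511]);
translate([1613, 337, 78]) cube([77, 20, 1511]);
translate([1820, 337, 78]) cube([77, 20, 1511]);
translate([2027, 337, 78]) cube([77, 20, 1511]);
translate([2234, 337, 78]) cube([77, 20, 1511]);
translate([2441, 337, 78]) cube([77, 20, 1511]);


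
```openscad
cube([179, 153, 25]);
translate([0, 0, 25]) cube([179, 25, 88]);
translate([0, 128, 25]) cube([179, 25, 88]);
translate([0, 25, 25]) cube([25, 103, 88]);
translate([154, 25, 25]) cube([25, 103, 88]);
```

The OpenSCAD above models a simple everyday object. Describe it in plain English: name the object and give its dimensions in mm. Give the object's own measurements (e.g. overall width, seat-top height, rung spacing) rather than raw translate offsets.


An open-topped rectangular box: outside dimensions 179×153×113 mm, with a uniform wall and base thickness of 25 mm. The base is a full 179×153 slab on the floor; four walls sit on top of the base. The front and back walls (the −y and +y sides) span the full width; the two side walls fit between them.


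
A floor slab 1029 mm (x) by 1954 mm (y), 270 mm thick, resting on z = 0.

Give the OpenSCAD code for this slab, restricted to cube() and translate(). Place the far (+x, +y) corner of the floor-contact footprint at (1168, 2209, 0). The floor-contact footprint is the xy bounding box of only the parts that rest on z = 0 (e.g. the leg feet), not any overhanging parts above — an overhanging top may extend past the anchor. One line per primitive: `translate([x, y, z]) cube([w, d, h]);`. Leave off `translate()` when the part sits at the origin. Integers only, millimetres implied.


translate([139, 255, 0]) cube([1029, 1954, 270]);


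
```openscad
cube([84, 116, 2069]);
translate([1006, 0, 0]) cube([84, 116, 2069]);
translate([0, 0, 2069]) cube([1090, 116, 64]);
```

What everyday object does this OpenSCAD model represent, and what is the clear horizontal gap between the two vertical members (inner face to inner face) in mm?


A door frame. The clear opening width is 922 mm.

Two 2069 mm tall posts with a header on top — a door frame. The left jamb is 84 mm wide at x = 0; the right jamb starts at x = 1006. The clear opening is 1006 − 84 = 922 mm.


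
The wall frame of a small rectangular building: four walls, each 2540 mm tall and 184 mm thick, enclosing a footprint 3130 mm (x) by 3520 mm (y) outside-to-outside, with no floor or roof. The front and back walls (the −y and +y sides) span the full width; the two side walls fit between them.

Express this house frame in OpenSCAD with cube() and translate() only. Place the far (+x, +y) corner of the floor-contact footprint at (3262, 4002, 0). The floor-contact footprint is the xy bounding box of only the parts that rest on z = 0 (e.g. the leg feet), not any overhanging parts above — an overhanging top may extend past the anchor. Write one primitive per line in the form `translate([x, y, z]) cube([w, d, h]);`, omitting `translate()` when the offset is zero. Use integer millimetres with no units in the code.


translate([132, 482, 0]) cube([3130, 184, 2540]);
translate([132, 3818, 0]) cube([3130, 184, 2540]);
translate([132, 666, 0]) cube([184, 3152, 2540]);
translate([3078, 666, 0]) cube([184, 3152, 2540]);


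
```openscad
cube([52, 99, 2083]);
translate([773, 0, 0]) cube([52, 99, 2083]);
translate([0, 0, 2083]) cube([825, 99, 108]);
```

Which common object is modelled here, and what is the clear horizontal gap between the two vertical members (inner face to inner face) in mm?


A door frame. The clear opening width is 721 mm.

Two 2083 mm tall posts with a header on top — a door frame. The left jamb is 52 mm wide at x = 0; the right jamb starts at x = 773. The clear opening is 773 − 52 = 721 mm.


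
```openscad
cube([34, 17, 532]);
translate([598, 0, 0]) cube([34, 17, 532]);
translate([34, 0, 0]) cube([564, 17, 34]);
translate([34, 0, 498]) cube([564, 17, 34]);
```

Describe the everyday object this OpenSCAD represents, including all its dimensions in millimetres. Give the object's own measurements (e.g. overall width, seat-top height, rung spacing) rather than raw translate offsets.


A rectangular picture frame lying in the x–z plane (depth along y). The opening is 564 mm wide (x) by 464 mm tall (z), surrounded by a border 34 mm wide on all four sides. The frame is 17 mm deep and is made of two full-height vertical stiles with two horizontal rails fitted between them.


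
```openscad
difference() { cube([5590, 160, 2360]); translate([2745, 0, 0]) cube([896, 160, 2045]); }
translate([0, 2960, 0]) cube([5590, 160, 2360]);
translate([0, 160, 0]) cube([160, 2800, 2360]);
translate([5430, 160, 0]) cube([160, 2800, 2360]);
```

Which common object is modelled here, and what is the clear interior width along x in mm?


A single room. The interior width is 5270 mm.

Four walls enclosing a rectangle with a door in the front wall — a room. Outside width 5590 minus two 160 mm walls gives 5270 mm.


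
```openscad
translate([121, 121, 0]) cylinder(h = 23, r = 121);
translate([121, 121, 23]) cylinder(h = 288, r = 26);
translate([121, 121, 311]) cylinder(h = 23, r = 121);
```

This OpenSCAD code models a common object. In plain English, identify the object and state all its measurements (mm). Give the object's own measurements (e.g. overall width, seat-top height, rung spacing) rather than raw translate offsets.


A spool: two coaxial disc flanges of radius 121 mm and thickness 23 mm, joined by a core cylinder of radius 26 mm and height 288 mm. The lower flange rests on z = 0 and the three cylinders share a vertical axis.


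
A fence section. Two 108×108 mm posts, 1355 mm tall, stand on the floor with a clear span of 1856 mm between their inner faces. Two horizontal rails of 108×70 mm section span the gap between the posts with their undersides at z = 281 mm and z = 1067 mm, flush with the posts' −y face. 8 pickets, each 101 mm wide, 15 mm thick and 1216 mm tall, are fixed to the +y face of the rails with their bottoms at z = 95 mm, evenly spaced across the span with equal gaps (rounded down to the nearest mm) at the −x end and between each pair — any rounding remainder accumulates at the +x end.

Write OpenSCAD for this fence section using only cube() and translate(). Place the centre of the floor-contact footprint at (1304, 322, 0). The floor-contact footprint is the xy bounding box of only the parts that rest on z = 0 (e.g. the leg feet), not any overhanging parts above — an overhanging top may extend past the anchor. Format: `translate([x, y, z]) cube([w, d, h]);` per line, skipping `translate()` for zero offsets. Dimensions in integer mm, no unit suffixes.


translate([268, 268, 0]) cube([108, 108, 1355]);
translate([2232, 268, 0]) cube([108, 108, 1355]);
translate([376, 268, 281]) cube([1856, 108, 70]);
translate([376, 268, 1067]) cube([1856, 108, 70]);
translate([492, 376, 95]) cube([101, 15, 1216]);
translate([709, 376, 95]) cube([101, 15, 1216]);
translate([926, 376, 95]) cube([101, 15, 1216]);
translate([1143, 376, 95]) cube([101, 15, 1216]);
translate([1360, 376, 95]) cube([101, 15, 1216]);
translate([1577, 376, 95]) cube([101, 15, 1216]);
translate([1794, 376, 95]) cube([101, 15, 1216]);
translate([2011, 376, 95]) cube([101, 15, 1216]);


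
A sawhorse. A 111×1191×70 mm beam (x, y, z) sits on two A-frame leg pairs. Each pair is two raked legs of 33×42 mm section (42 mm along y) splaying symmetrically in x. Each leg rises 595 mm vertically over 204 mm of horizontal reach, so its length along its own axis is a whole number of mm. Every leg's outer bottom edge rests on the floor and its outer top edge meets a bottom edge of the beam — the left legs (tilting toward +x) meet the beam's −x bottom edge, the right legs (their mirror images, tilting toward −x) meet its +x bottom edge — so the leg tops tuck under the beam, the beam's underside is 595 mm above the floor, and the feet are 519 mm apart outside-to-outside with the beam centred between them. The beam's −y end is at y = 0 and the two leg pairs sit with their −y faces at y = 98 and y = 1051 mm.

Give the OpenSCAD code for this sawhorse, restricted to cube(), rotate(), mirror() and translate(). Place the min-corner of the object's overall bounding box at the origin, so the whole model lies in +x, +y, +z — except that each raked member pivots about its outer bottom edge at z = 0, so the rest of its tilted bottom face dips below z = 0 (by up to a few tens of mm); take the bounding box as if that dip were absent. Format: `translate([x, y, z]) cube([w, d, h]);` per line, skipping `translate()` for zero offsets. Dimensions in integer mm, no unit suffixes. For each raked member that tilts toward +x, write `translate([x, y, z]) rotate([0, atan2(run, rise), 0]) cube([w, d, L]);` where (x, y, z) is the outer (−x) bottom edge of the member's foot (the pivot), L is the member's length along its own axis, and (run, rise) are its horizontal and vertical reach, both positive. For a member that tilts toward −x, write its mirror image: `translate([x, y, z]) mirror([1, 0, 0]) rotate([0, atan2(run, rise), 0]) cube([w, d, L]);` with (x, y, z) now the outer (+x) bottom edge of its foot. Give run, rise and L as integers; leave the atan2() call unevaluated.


// leg length = √(204² + 595²) = 629
// right-leg outer foot x = 2·204 + 111 = 519
// beam min-corner = (204, 0, 595)
translate([204, 0, 595]) cube([111, 1191, 70]);
translate([0, 98, 0]) rotate([0, atan2(204, 595), 0]) cube([33, 42, 629]);
translate([519, 98, 0]) mirror([1, 0, 0]) rotate([0, atan2(204, 595), 0]) cube([33, 42, 629]);
translate([0, 1051, 0]) rotate([0, atan2(204, 595), 0]) cube([33, 42, 629]);
translate([519, 1051, 0]) mirror([1, 0, 0]) rotate([0, atan2(204, 595), 0]) cube([33, 42, 629]);


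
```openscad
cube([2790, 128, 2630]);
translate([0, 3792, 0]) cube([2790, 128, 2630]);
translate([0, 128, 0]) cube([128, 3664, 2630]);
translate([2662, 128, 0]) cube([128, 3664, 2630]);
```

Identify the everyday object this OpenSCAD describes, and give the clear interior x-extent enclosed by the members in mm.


A house (or room) frame. The interior width is 2534 mm.

Four 2630 mm walls enclosing a rectangle with no floor or roof — a room or house frame. Outside width is 2790 mm and wall thickness is 128 mm, so the interior width is 2790 − 2 × 128 = 2534 mm.


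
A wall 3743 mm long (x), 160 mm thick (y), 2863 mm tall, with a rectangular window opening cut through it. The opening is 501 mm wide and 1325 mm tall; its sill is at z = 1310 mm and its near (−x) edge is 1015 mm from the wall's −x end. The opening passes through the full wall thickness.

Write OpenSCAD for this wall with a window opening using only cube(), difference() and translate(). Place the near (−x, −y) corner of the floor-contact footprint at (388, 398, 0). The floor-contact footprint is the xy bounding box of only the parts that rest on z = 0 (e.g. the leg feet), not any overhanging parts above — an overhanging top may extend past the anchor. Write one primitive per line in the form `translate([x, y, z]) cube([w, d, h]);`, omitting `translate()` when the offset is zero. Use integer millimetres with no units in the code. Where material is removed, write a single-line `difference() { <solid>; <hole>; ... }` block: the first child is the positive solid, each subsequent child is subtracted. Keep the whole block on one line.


difference() { translate([388, 398, 0]) cube([3743, 160, 2863]); translate([1403, 398, 1310]) cube([501, 160, 1325]); }


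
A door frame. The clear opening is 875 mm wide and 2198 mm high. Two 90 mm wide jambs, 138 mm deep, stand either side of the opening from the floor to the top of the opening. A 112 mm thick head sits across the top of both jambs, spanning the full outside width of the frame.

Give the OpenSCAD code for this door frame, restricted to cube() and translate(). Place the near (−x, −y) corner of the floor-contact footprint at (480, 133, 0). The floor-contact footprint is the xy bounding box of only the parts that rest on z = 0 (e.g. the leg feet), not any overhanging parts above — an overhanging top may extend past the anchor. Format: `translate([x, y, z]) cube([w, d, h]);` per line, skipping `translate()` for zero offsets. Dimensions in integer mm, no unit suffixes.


translate([480, 133, 0]) cube([90, 138, 2198]);
translate([1445, 133, 0]) cube([90, 138, 2198]);
translate([480, 133, 2198]) cube([1055, 138, 112]);


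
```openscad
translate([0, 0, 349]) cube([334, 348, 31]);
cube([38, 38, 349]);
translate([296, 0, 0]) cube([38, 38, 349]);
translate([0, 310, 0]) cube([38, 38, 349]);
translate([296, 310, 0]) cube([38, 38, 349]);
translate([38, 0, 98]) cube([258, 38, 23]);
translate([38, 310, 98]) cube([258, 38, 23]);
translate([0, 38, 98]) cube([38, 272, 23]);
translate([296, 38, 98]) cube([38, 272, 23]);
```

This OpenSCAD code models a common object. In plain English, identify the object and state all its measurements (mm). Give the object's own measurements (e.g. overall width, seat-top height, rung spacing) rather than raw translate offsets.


A simple wooden stool: a rectangular seat 334 mm (x) by 348 mm (y), 31 mm thick, top face at z = 380 mm, on four square legs, each 38×38 mm in cross-section. The legs rest on z = 0, each flush with a corner of the seat. Four stretchers, 38 mm wide and 23 mm tall, connect adjacent legs with their undersides at z = 98 mm, each running between the inner faces of the legs it joins and aligned with the legs' outer faces on the other axis.


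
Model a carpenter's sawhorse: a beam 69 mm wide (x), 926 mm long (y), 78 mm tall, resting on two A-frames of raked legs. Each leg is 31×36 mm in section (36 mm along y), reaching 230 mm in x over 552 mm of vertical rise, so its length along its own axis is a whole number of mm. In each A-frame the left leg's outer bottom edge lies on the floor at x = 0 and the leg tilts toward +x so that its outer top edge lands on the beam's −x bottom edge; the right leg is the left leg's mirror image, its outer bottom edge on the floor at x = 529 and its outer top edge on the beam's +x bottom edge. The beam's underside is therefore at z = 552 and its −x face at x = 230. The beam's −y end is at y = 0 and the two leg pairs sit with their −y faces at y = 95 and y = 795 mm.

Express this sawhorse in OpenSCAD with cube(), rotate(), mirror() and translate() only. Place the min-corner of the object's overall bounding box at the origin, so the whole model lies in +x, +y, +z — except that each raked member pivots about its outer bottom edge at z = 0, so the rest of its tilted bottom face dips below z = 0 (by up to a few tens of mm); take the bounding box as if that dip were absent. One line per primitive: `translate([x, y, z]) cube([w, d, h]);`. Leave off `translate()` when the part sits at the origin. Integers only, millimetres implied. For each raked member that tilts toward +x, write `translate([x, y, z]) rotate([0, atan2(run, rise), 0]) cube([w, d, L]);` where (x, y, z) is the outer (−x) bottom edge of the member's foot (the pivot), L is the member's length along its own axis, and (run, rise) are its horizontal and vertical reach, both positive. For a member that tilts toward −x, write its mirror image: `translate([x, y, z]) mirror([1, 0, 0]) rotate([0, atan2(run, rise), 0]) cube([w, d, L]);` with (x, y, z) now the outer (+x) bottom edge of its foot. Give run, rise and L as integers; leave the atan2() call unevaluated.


// leg length = √(230² + 552²) = 598
// right-leg outer foot x = 2·230 + 69 = 529
// beam min-corner = (230, 0, 552)
translate([230, 0, 552]) cube([69, 926, 78]);
translate([0, 95, 0]) rotate([0, atan2(230, 552), 0]) cube([31, 36, 598]);
translate([529, 95, 0]) mirror([1, 0, 0]) rotate([0, atan2(230, 552), 0]) cube([31, 36, 598]);
translate([0, 795, 0]) rotate([0, atan2(230, 552), 0]) cube([31, 36, 598]);
translate([529, 795, 0]) mirror([1, 0, 0]) rotate([0, atan2(230, 552), 0]) cube([31, 36, 598]);


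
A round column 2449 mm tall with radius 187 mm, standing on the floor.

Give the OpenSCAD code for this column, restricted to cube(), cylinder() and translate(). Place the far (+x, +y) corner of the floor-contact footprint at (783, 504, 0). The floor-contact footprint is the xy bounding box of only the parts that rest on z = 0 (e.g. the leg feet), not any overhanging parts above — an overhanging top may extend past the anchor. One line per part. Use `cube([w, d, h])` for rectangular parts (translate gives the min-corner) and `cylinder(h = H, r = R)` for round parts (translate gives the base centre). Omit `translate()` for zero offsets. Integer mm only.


translate([596, 317, 0]) cylinder(h = 2449, r = 187);


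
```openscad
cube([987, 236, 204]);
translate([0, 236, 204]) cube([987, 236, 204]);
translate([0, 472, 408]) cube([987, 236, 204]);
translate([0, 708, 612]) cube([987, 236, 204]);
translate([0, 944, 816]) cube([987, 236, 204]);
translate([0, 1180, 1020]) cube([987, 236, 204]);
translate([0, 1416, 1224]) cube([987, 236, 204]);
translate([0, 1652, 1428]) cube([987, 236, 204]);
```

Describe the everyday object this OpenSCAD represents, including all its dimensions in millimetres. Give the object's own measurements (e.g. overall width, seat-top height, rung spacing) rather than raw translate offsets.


A straight staircase of 8 solid steps. Each step is 987 mm wide (x), 236 mm deep (y, the going) and 204 mm tall (the rise). The first step rests on the floor; each subsequent step sits one going further in +y and one rise higher in +z, directly behind and above the previous step with no overlap.


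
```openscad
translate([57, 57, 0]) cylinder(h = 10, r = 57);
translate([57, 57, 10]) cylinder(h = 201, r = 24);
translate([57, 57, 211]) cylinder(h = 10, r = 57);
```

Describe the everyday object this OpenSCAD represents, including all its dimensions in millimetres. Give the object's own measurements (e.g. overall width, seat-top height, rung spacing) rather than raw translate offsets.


A spool: two coaxial disc flanges of radius 57 mm and thickness 10 mm, joined by a core cylinder of radius 24 mm and height 201 mm. The lower flange rests on z = 0 and the three cylinders share a vertical axis.


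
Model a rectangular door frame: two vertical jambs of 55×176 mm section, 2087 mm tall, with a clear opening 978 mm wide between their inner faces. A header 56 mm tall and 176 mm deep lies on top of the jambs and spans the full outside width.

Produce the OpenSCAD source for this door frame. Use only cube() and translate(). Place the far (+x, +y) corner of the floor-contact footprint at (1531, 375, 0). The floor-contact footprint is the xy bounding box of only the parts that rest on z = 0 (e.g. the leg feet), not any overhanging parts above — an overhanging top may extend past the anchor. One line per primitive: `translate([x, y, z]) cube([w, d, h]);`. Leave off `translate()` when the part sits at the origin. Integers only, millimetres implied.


translate([443, 199, 0]) cube([55, 176, 2087]);
translate([1476, 199, 0]) cube([55, 176, 2087]);
translate([443, 199, 2087]) cube([1088, 176, 56]);


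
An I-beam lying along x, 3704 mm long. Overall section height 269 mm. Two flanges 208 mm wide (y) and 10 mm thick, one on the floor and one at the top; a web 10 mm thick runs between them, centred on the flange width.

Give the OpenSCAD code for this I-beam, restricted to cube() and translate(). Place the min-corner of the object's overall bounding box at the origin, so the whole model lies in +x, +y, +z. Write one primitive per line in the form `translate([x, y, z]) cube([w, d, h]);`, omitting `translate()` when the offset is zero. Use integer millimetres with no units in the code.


cube([3704, 208, 10]);
translate([0, 99, 10]) cube([3704, 10, 249]);
translate([0, 0, 259]) cube([3704, 208, 10]);


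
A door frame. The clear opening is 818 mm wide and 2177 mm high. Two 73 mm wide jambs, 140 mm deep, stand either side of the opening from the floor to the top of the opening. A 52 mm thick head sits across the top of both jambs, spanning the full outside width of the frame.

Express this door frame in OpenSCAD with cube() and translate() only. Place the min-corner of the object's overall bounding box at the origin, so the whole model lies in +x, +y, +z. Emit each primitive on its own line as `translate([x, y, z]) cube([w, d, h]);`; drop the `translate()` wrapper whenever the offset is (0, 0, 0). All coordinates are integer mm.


cube([73, 140, 2177]);
translate([891, 0, 0]) cube([73, 140, 2177]);
translate([0, 0, 2177]) cube([964, 140, 52]);


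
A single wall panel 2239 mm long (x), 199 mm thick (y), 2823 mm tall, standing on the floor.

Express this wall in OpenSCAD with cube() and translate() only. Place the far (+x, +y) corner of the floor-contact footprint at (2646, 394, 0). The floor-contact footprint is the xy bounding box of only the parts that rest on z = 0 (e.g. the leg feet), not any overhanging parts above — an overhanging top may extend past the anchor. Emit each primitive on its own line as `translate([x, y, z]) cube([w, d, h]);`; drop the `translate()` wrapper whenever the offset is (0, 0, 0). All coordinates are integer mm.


translate([407, 195, 0]) cube([2239, 199, 2823]);


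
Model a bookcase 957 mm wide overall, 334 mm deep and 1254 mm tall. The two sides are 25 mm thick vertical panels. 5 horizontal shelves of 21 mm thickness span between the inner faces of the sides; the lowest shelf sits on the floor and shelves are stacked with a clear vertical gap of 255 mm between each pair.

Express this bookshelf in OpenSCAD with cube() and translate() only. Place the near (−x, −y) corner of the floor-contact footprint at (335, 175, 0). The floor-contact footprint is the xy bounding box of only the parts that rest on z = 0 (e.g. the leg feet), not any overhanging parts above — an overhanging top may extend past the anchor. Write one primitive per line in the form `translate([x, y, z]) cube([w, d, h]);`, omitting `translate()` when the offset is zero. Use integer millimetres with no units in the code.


translate([335, 175, 0]) cube([25, 334, 1254]);
translate([1267, 175, 0]) cube([25, 334, 1254]);
translate([360, 175, 0]) cube([907, 334, 21]);
translate([360, 175, 276]) cube([907, 334, 21]);
translate([360, 175, 552]) cube([907, 334, 21]);
translate([360, 175, 828]) cube([907, 334, 21]);
translate([360, 175, 1104]) cube([907, 334, 21]);


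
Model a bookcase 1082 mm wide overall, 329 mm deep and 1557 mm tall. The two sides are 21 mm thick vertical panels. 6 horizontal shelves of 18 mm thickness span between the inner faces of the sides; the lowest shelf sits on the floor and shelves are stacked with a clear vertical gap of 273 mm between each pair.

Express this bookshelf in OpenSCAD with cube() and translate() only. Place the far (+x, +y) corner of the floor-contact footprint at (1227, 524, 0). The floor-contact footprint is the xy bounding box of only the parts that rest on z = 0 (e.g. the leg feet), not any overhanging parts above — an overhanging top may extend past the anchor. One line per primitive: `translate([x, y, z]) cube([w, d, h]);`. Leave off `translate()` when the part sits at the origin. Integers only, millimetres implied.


translate([145, 195, 0]) cube([21, 329, 1557]);
translate([1206, 195, 0]) cube([21, 329, 1557]);
translate([166, 195, 0]) cube([1040, 329, 18]);
translate([166, 195, 291]) cube([1040, 329, 18]);
translate([166, 195, 582]) cube([1040, 329, 18]);
translate([166, 195, 873]) cube([1040, 329, 18]);
translate([166, 195, 1164]) cube([1040, 329, 18]);
translate([166, 195, 1455]) cube([1040, 329, 18]);


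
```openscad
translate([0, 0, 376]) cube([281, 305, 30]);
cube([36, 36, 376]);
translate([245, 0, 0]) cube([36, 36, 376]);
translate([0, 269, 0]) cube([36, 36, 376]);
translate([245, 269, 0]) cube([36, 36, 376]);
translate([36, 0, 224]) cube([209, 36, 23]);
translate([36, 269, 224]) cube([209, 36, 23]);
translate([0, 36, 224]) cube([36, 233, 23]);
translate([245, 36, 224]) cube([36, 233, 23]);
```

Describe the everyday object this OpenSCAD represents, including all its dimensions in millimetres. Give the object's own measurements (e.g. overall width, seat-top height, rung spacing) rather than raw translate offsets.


A four-legged stool. The seat is a 281×305×30 mm slab whose top surface is at z = 406 mm; four square legs, each 36×36 mm in cross-section, run from the floor (z = 0) to the underside of the seat, each flush with a corner of the seat. Four stretchers, 36 mm wide and 23 mm tall, connect adjacent legs with their undersides at z = 224 mm, each running between the inner faces of the legs it joins and aligned with the legs' outer faces on the other axis.


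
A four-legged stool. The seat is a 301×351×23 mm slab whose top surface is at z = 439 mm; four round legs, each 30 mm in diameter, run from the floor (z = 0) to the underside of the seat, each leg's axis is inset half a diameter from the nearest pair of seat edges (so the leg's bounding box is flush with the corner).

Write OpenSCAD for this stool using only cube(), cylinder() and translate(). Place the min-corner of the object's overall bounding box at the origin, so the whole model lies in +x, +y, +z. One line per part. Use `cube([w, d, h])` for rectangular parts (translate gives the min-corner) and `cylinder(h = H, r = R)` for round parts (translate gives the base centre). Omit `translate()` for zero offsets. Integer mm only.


// leg_h = 439 - 23 = 416
translate([0, 0, 416]) cube([301, 351, 23]);
translate([15, 15, 0]) cylinder(h = 416, r = 15);
translate([286, 15, 0]) cylinder(h = 416, r = 15);
translate([15, 336, 0]) cylinder(h = 416, r = 15);
translate([286, 336, 0]) cylinder(h = 416, r = 15);


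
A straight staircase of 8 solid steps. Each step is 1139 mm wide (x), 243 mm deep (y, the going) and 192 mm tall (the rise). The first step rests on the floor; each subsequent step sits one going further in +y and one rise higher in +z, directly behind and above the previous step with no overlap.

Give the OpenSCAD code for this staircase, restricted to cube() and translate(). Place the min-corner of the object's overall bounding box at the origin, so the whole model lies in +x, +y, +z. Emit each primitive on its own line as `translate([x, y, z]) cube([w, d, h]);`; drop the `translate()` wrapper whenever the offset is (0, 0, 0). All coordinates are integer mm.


cube([1139, 243, 192]);
translate([0, 243, 192]) cube([1139, 243, 192]);
translate([0, 486, 384]) cube([1139, 243, 192]);
translate([0, 729, 576]) cube([1139, 243, 192]);
translate([0, 972, 768]) cube([1139, 243, 192]);
translate([0, 1215, 960]) cube([1139, 243, 192]);
translate([0, 1458, 1152]) cube([1139, 243, 192]);
translate([0, 1701, 1344]) cube([1139, 243, 192]);


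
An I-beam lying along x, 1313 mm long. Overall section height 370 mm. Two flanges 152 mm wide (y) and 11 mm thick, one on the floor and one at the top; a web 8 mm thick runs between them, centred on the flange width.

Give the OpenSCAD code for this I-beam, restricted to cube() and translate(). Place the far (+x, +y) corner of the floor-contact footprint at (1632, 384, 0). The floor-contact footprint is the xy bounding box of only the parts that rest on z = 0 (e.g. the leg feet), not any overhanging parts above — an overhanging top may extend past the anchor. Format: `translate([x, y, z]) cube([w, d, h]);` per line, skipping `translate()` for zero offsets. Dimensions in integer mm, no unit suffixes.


translate([319, 232, 0]) cube([1313, 152, 11]);
translate([319, 304, 11]) cube([1313, 8, 348]);
translate([319, 232, 359]) cube([1313, 152, 11]);


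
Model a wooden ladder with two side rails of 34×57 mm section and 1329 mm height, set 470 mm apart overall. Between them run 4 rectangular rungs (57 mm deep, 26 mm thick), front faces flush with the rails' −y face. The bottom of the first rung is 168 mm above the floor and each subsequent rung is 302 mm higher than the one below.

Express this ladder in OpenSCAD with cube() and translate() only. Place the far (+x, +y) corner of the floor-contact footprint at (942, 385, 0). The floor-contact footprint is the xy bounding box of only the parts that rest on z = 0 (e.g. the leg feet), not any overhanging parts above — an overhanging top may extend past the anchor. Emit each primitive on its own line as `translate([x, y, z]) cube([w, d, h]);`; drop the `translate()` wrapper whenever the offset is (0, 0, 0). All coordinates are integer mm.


translate([472, 328, 0]) cube([34, 57, 1329]);
translate([908, 328, 0]) cube([34, 57, 1329]);
translate([506, 328, 168]) cube([402, 57, 26]);
translate([506, 328, 470]) cube([402, 57, 26]);
translate([506, 328, 772]) cube([402, 57, 26]);
translate([506, 328, 1074]) cube([402, 57, 26]);


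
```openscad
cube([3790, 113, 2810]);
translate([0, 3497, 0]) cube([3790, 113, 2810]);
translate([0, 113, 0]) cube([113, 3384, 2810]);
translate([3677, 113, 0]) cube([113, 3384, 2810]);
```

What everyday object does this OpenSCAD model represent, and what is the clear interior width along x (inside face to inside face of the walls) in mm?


A house (or room) frame. The interior width is 3564 mm.

Four 2810 mm walls enclosing a rectangle with no floor or roof — a room or house frame. Outside width is 3790 mm and wall thickness is 113 mm, so the interior width is 3790 − 2 × 113 = 3564 mm.


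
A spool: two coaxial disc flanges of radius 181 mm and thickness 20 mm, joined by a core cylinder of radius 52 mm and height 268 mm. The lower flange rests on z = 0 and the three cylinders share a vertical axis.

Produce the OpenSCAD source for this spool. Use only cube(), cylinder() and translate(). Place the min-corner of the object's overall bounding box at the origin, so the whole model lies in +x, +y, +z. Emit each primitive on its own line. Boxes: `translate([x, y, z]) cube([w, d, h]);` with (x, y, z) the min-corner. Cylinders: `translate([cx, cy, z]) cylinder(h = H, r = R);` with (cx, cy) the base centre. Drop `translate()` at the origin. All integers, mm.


translate([181, 181, 0]) cylinder(h = 20, r = 181);
translate([181, 181, 20]) cylinder(h = 268, r = 52);
translate([181, 181, 288]) cylinder(h = 20, r = 181);


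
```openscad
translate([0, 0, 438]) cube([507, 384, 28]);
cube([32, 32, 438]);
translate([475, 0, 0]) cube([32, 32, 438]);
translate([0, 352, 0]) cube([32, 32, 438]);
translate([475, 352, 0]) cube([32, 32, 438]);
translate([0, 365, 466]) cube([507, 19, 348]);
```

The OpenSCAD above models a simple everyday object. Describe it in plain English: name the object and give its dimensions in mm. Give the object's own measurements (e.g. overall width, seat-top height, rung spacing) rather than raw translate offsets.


A chair. The seat is a 507×384×28 mm slab with its top at z = 466 mm, on four 32×32 mm corner legs (flush with the seat edges, standing on z = 0). A flat backrest 19 mm thick, 348 mm tall, spans the full seat width and rises from the seat top along its +y edge, rear face flush with the rear of the seat.


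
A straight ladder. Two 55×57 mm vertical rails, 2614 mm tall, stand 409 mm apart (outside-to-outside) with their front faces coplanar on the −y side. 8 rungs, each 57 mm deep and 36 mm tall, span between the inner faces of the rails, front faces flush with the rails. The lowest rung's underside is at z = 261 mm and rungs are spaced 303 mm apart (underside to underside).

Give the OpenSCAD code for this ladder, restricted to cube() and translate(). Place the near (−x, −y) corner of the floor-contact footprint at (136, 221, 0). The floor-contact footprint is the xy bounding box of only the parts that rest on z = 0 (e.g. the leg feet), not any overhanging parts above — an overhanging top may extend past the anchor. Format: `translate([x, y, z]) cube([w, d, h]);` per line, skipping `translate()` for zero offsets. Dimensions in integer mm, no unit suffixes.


translate([136, 221, 0]) cube([55, 57, 2614]);
translate([490, 221, 0]) cube([55, 57, 2614]);
translate([191, 221, 261]) cube([299, 57, 36]);
translate([191, 221, 564]) cube([299, 57, 36]);
translate([191, 221, 867]) cube([299, 57, 36]);
translate([191, 221, 1170]) cube([299, 57, 36]);
translate([191, 221, 1473]) cube([299, 57, 36]);
translate([191, 221, 1776]) cube([299, 57, 36]);
translate([191, 221, 2079]) cube([299, 57, 36]);
translate([191, 221, 2382]) cube([299, 57, 36]);


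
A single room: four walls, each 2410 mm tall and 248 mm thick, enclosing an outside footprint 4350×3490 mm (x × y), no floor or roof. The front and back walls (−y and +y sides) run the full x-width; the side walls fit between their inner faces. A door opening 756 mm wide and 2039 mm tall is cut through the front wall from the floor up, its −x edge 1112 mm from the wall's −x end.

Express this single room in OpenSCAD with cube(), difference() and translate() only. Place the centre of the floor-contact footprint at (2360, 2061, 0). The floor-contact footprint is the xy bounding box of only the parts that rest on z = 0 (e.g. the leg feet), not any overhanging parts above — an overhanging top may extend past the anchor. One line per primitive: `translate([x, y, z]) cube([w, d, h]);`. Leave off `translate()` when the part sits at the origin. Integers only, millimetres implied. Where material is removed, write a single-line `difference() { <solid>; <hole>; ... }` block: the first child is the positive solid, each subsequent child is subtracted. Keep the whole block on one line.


difference() { translate([185, 316, 0]) cube([4350, 248, 2410]); translate([1297, 316, 0]) cube([756, 248, 2039]); }
translate([185, 3558, 0]) cube([4350, 248, 2410]);
translate([185, 564, 0]) cube([248, 2994, 2410]);
translate([4287, 564, 0]) cube([248, 2994, 2410]);


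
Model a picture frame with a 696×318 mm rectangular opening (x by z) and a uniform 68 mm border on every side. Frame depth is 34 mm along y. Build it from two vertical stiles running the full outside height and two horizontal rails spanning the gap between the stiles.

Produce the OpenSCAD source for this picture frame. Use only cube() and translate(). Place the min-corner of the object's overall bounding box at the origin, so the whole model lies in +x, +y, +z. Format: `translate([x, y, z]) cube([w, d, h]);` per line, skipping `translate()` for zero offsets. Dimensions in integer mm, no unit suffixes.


cube([68, 34, 454]);
translate([764, 0, 0]) cube([68, 34, 454]);
translate([68, 0, 0]) cube([696, 34, 68]);
translate([68, 0, 386]) cube([696, 34, 68]);


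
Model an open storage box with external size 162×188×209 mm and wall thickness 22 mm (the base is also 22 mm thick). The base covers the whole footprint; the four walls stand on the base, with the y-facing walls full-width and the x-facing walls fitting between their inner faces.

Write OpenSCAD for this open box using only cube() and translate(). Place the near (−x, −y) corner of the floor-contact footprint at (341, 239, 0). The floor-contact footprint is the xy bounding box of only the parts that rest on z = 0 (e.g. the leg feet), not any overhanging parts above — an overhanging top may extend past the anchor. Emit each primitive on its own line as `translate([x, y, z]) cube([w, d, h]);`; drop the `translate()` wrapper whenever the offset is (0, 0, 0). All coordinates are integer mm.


translate([341, 239, 0]) cube([162, 188, 22]);
translate([341, 239, 22]) cube([162, 22, 187]);
translate([341, 405, 22]) cube([162, 22, 187]);
translate([341, 261, 22]) cube([22, 144, 187]);
translate([481, 261, 22]) cube([22, 144, 187]);
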